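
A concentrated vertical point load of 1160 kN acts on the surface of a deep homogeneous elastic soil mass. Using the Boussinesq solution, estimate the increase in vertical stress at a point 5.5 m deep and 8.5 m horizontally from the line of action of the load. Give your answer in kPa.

Δσ_z ≈ 0.866 kPa

Boussinesq vertical stress below a point load on an elastic half-space:
Δσ_z = 3P/(2πz²) · [1 + (r/z)²]^(−5/2)
r/z = 8.5/5.5 = 1.5455; [1+(r/z)²]^(−5/2) = 0.047316.
Δσ_z = 3×1160/(2π×5.5²) × 0.047316 = 18.309 × 0.047316 = 0.8663 kPa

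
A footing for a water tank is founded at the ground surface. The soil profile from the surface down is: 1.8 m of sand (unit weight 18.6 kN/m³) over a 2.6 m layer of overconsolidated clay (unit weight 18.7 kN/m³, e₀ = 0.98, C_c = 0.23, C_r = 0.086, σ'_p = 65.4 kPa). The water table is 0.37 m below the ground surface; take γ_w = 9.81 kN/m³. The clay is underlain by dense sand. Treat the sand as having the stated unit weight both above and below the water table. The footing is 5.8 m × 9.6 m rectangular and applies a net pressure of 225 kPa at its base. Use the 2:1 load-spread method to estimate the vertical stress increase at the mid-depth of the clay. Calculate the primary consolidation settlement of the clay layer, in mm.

Mid-depth of clay below the ground surface: z = 1.8 + 2.6/2 = 3.1 m.
Total vertical stress at mid-clay: σ_v = 18.6×1.8 + 18.7×1.3 = 57.79 kPa.
Pore pressure: u = 9.81×(3.1 − 0.37) = 26.781 kPa.
Initial effective stress: σ'_0 = σ_v − u = 57.79 − 26.781 = 31.009 kPa.
Stress increase at mid-clay by the 2:1 spreading method:
Δσ = qBL/((B+z)(L+z)) = 225×5.8×9.6/((5.8+3.1)(9.6+3.1)) = 110.84 kPa
Final effective stress: σ'_f = 31.009 + 110.84 = 141.85 kPa.
σ'_f = 141.85 > σ'_p = 65.4 kPa, so the stress path crosses the preconsolidation pressure — recompression up to σ'_p, then virgin compression beyond:
S_c = H/(1+e₀)·[C_r·log₁₀(σ'_p/σ'_0) + C_c·log₁₀(σ'_f/σ'_p)]
    = 2.6/1.98 × [0.086×log₁₀(65.4/31.009) + 0.23×log₁₀(141.85/65.4)]
    = 1.3131 × [0.027872 + 0.077338] = 0.1382 m

S_c ≈ 138 mm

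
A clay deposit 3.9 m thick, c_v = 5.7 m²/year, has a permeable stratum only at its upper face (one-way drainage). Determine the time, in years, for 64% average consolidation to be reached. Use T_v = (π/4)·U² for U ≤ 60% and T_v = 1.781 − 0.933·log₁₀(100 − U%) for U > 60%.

t ≈ 0.878 years

Drainage path length: H_d = H = 3.9 m (single drainage).
U > 60%: T_v = 1.781 − 0.933·log₁₀(100 − 64) = 0.32897.
t = T_v·H_d²/c_v = 0.32897×3.9²/5.7 = 0.8778 years.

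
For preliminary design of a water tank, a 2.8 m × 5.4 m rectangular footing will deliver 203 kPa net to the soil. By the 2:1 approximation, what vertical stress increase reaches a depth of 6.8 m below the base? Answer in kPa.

By the 2:1 method the load spreads at 1 horizontal : 2 vertical, so at depth z the loaded area has grown by z in each plan dimension:
Δσ = qBL/((B+z)(L+z)) = 203×2.8×5.4/((2.8+6.8)(5.4+6.8)) = 26.207 kPa

Δσ_z ≈ 26.2 kPa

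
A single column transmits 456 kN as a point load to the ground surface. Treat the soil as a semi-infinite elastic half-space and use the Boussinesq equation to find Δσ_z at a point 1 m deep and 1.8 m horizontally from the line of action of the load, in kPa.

Δσ_z ≈ 5.88 kPa

Boussinesq vertical stress below a point load on an elastic half-space:
Δσ_z = 3P/(2πz²) · [1 + (r/z)²]^(−5/2)
r/z = 1.8/1 = 1.8; [1+(r/z)²]^(−5/2) = 0.027014.
Δσ_z = 3×456/(2π×1²) × 0.027014 = 217.72 × 0.027014 = 5.881 kPa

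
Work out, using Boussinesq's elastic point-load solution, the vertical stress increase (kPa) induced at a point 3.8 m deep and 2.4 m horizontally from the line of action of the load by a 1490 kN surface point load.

Boussinesq vertical stress below a point load on an elastic half-space:
Δσ_z = 3P/(2πz²) · [1 + (r/z)²]^(−5/2)
r/z = 2.4/3.8 = 0.63158; [1+(r/z)²]^(−5/2) = 0.43206.
Δσ_z = 3×1490/(2π×3.8²) × 0.43206 = 49.267 × 0.43206 = 21.29 kPa

Δσ_z ≈ 21.3 kPa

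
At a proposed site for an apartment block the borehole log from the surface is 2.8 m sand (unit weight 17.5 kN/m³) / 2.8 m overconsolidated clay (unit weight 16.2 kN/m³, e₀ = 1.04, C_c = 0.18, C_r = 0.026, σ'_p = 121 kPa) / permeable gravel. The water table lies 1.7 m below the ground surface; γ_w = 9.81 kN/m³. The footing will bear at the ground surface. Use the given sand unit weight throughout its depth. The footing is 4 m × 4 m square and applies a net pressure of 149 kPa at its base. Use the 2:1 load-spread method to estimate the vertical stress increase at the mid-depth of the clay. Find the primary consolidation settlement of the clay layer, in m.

S_c ≈ 0.00869 m

Mid-depth of clay below the ground surface: z = 2.8 + 2.8/2 = 4.2 m.
Total vertical stress at mid-clay: σ_v = 17.5×2.8 + 16.2×1.4 = 71.68 kPa.
Pore pressure: u = 9.81×(4.2 − 1.7) = 24.525 kPa.
Initial effective stress: σ'_0 = σ_v − u = 71.68 − 24.525 = 47.155 kPa.
Stress increase at mid-clay by the 2:1 spreading method:
Δσ = qBL/((B+z)(L+z)) = 149×4×4/((4+4.2)(4+4.2)) = 35.455 kPa
Final effective stress: σ'_f = 47.155 + 35.455 = 82.61 kPa.
σ'_f = 82.61 ≤ σ'_p = 121 kPa, so the clay remains overconsolidated and only the recompression index applies:
S_c = C_r·H/(1+e₀)·log₁₀(σ'_f/σ'_0) = 0.026×2.8/2.04×log₁₀(82.61/47.155)
    = 0.035685 × 0.2435 = 0.008689 m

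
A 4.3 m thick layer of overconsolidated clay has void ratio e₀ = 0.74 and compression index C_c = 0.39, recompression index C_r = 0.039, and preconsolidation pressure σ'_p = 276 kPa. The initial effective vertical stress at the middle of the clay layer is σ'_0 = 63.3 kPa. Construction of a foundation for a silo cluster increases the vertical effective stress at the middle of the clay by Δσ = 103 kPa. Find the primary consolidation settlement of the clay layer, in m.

Final effective stress: σ'_f = 63.3 + 103 = 166.3 kPa.
σ'_f = 166.3 ≤ σ'_p = 276 kPa, so the clay remains overconsolidated and only the recompression index applies:
S_c = C_r·H/(1+e₀)·log₁₀(σ'_f/σ'_0) = 0.039×4.3/1.74×log₁₀(166.3/63.3)
    = 0.096381 × 0.41949 = 0.04043 m

S_c ≈ 0.0404 m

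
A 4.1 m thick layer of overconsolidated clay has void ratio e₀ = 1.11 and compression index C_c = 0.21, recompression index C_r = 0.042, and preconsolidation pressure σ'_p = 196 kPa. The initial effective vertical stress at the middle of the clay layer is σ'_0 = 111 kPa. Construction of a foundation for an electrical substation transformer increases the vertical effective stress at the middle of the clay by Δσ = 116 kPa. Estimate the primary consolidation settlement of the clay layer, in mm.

S_c ≈ 46.2 mm

Final effective stress: σ'_f = 111 + 116 = 227 kPa.
σ'_f = 227 > σ'_p = 196 kPa, so the stress path crosses the preconsolidation pressure — recompression up to σ'_p, then virgin compression beyond:
S_c = H/(1+e₀)·[C_r·log₁₀(σ'_p/σ'_0) + C_c·log₁₀(σ'_f/σ'_p)]
    = 4.1/2.11 × [0.042×log₁₀(196/111) + 0.21×log₁₀(227/196)]
    = 1.9431 × [0.010371 + 0.013392] = 0.04617 m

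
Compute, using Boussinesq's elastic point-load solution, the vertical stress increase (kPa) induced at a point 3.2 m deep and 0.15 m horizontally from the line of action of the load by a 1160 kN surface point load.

Δσ_z ≈ 53.8 kPa

Boussinesq vertical stress below a point load on an elastic half-space:
Δσ_z = 3P/(2πz²) · [1 + (r/z)²]^(−5/2)
r/z = 0.15/3.2 = 0.046875; [1+(r/z)²]^(−5/2) = 0.99453.
Δσ_z = 3×1160/(2π×3.2²) × 0.99453 = 54.088 × 0.99453 = 53.79 kPa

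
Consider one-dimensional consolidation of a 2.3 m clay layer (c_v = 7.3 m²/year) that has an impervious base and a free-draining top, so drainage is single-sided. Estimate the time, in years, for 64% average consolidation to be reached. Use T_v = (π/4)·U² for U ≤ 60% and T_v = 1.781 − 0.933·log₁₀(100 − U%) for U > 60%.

t ≈ 0.238 years

Drainage path length: H_d = H = 2.3 m (single drainage).
U > 60%: T_v = 1.781 − 0.933·log₁₀(100 − 64) = 0.32897.
t = T_v·H_d²/c_v = 0.32897×2.3²/7.3 = 0.2384 years.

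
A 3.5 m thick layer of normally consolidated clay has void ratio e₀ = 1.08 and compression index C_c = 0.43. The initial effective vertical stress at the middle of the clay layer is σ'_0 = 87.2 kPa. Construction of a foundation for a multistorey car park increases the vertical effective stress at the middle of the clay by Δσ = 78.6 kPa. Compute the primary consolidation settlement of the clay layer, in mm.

Final effective stress: σ'_f = σ'_0 + Δσ = 87.2 + 78.6 = 165.8 kPa.
Normally consolidated clay, so the full stress increment lies on the virgin compression line:
S_c = C_c·H/(1+e₀)·log₁₀(σ'_f/σ'_0) = 0.43×3.5/(1+1.08)×log₁₀(165.8/87.2)
    = 0.72356 × 0.27907 = 0.2019 m

S_c ≈ 202 mm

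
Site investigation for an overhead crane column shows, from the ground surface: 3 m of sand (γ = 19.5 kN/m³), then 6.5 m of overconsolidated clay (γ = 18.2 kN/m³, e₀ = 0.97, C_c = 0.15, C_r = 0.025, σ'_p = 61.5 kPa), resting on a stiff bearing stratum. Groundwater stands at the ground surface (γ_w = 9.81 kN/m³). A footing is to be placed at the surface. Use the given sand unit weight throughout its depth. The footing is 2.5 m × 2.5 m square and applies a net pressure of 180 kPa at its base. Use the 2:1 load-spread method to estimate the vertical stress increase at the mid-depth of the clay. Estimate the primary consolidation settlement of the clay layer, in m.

S_c ≈ 0.0341 m

Mid-depth of clay below the ground surface: z = 3 + 6.5/2 = 6.25 m.
Total vertical stress at mid-clay: σ_v = 19.5×3 + 18.2×3.25 = 117.65 kPa.
Pore pressure: u = 9.81×(6.25 − 0) = 61.312 kPa.
Initial effective stress: σ'_0 = σ_v − u = 117.65 − 61.312 = 56.338 kPa.
Stress increase at mid-clay by the 2:1 spreading method:
Δσ = qBL/((B+z)(L+z)) = 180×2.5×2.5/((2.5+6.25)(2.5+6.25)) = 14.694 kPa
Final effective stress: σ'_f = 56.338 + 14.694 = 71.032 kPa.
σ'_f = 71.032 > σ'_p = 61.5 kPa, so the stress path crosses the preconsolidation pressure — recompression up to σ'_p, then virgin compression beyond:
S_c = H/(1+e₀)·[C_r·log₁₀(σ'_p/σ'_0) + C_c·log₁₀(σ'_f/σ'_p)]
    = 6.5/1.97 × [0.025×log₁₀(61.5/56.338) + 0.15×log₁₀(71.032/61.5)]
    = 3.2995 × [0.00095184 + 0.0093868] = 0.03411 m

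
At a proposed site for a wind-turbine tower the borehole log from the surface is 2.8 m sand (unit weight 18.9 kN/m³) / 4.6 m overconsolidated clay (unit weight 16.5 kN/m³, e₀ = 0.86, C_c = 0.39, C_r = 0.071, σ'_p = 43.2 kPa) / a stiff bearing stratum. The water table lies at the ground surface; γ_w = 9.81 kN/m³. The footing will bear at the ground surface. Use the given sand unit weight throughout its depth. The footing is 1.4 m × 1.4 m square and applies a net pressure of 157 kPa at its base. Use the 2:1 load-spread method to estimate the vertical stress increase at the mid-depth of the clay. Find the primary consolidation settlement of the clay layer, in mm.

Mid-depth of clay below the ground surface: z = 2.8 + 4.6/2 = 5.1 m.
Total vertical stress at mid-clay: σ_v = 18.9×2.8 + 16.5×2.3 = 90.87 kPa.
Pore pressure: u = 9.81×(5.1 − 0) = 50.031 kPa.
Initial effective stress: σ'_0 = σ_v − u = 90.87 − 50.031 = 40.839 kPa.
Stress increase at mid-clay by the 2:1 spreading method:
Δσ = qBL/((B+z)(L+z)) = 157×1.4×1.4/((1.4+5.1)(1.4+5.1)) = 7.2833 kPa
Final effective stress: σ'_f = 40.839 + 7.2833 = 48.122 kPa.
σ'_f = 48.122 > σ'_p = 43.2 kPa, so the stress path crosses the preconsolidation pressure — recompression up to σ'_p, then virgin compression beyond:
S_c = H/(1+e₀)·[C_r·log₁₀(σ'_p/σ'_0) + C_c·log₁₀(σ'_f/σ'_p)]
    = 4.6/1.86 × [0.071×log₁₀(43.2/40.839) + 0.39×log₁₀(48.122/43.2)]
    = 2.4731 × [0.001733 + 0.018275] = 0.04948 m

S_c ≈ 49.5 mm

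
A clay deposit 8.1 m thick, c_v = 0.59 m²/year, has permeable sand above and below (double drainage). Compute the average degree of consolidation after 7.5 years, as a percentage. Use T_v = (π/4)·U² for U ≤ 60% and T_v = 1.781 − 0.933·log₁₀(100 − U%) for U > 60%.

U ≈ 58.6 %

Drainage path length: H_d = H/2 = 4.05 m (double drainage).
T_v = c_v·t/H_d² = 0.59×7.5/4.05² = 0.26978.
T_v = 0.26978 corresponds to the U ≤ 60% branch:
U = √(4T_v/π) = 0.5861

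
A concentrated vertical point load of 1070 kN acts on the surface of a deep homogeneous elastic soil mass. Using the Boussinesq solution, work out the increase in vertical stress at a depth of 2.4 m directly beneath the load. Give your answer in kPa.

Boussinesq vertical stress below a point load on an elastic half-space:
Δσ_z = 3P/(2πz²) · [1 + (r/z)²]^(−5/2)
r/z = 0/2.4 = 0; [1+(r/z)²]^(−5/2) = 1.
Δσ_z = 3×1070/(2π×2.4²) × 1 = 88.696 × 1 = 88.7 kPa

Δσ_z ≈ 88.7 kPa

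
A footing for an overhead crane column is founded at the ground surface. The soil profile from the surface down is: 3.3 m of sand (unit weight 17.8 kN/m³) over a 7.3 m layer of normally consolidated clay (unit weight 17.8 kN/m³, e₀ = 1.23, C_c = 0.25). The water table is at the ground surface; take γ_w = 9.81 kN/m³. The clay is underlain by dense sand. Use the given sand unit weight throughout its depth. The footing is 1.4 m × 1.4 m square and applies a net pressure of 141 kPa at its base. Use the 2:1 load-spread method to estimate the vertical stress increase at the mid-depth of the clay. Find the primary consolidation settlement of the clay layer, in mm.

Mid-depth of clay below the ground surface: z = 3.3 + 7.3/2 = 6.95 m.
Total vertical stress at mid-clay: σ_v = 17.8×3.3 + 17.8×3.65 = 123.71 kPa.
Pore pressure: u = 9.81×(6.95 − 0) = 68.18 kPa.
Initial effective stress: σ'_0 = σ_v − u = 123.71 − 68.18 = 55.53 kPa.
Stress increase at mid-clay by the 2:1 spreading method:
Δσ = qBL/((B+z)(L+z)) = 141×1.4×1.4/((1.4+6.95)(1.4+6.95)) = 3.9637 kPa
Final effective stress: σ'_f = σ'_0 + Δσ = 55.53 + 3.9637 = 59.494 kPa.
Normally consolidated clay, so the full stress increment lies on the virgin compression line:
S_c = C_c·H/(1+e₀)·log₁₀(σ'_f/σ'_0) = 0.25×7.3/(1+1.23)×log₁₀(59.494/55.53)
    = 0.81839 × 0.029945 = 0.02451 m

S_c ≈ 24.5 mm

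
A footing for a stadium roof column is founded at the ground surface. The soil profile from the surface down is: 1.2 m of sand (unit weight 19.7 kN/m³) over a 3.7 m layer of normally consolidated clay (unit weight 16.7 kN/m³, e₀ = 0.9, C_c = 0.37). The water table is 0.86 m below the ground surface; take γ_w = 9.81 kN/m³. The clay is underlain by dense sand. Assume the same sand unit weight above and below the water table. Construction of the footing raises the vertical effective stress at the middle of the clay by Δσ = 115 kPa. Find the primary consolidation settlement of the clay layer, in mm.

S_c ≈ 469 mm

Mid-depth of clay below the ground surface: z = 1.2 + 3.7/2 = 3.05 m.
Total vertical stress at mid-clay: σ_v = 19.7×1.2 + 16.7×1.85 = 54.535 kPa.
Pore pressure: u = 9.81×(3.05 − 0.86) = 21.484 kPa.
Initial effective stress: σ'_0 = σ_v − u = 54.535 − 21.484 = 33.051 kPa.
Final effective stress: σ'_f = σ'_0 + Δσ = 33.051 + 115 = 148.05 kPa.
Normally consolidated clay, so the full stress increment lies on the virgin compression line:
S_c = C_c·H/(1+e₀)·log₁₀(σ'_f/σ'_0) = 0.37×3.7/(1+0.9)×log₁₀(148.05/33.051)
    = 0.72053 × 0.65122 = 0.4692 m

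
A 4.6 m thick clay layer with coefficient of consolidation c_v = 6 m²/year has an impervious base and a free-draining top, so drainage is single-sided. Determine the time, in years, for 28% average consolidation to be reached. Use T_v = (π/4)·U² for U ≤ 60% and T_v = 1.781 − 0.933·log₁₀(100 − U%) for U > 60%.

t ≈ 0.217 years

Drainage path length: H_d = H = 4.6 m (single drainage).
U ≤ 60%: T_v = (π/4)·U² = (π/4)×0.28² = 0.061575.
t = T_v·H_d²/c_v = 0.061575×4.6²/6 = 0.2172 years.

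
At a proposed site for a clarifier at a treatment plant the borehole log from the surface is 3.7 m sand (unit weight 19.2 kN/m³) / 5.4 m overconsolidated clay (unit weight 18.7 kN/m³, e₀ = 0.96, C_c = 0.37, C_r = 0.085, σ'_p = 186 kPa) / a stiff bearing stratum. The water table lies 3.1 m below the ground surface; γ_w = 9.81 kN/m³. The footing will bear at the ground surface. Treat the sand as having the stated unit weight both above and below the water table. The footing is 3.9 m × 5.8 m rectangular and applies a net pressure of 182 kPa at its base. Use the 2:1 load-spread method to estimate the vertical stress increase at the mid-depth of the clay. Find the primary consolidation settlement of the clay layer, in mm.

Mid-depth of clay below the ground surface: z = 3.7 + 5.4/2 = 6.4 m.
Total vertical stress at mid-clay: σ_v = 19.2×3.7 + 18.7×2.7 = 121.53 kPa.
Pore pressure: u = 9.81×(6.4 − 3.1) = 32.373 kPa.
Initial effective stress: σ'_0 = σ_v − u = 121.53 − 32.373 = 89.157 kPa.
Stress increase at mid-clay by the 2:1 spreading method:
Δσ = qBL/((B+z)(L+z)) = 182×3.9×5.8/((3.9+6.4)(5.8+6.4)) = 32.762 kPa
Final effective stress: σ'_f = 89.157 + 32.762 = 121.92 kPa.
σ'_f = 121.92 ≤ σ'_p = 186 kPa, so the clay remains overconsolidated and only the recompression index applies:
S_c = C_r·H/(1+e₀)·log₁₀(σ'_f/σ'_0) = 0.085×5.4/1.96×log₁₀(121.92/89.157)
    = 0.23418 × 0.13592 = 0.03183 m

S_c ≈ 31.8 mm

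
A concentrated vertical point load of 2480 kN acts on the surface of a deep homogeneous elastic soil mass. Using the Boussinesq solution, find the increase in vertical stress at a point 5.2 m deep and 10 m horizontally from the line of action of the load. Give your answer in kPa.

Boussinesq vertical stress below a point load on an elastic half-space:
Δσ_z = 3P/(2πz²) · [1 + (r/z)²]^(−5/2)
r/z = 10/5.2 = 1.9231; [1+(r/z)²]^(−5/2) = 0.020901.
Δσ_z = 3×2480/(2π×5.2²) × 0.020901 = 43.791 × 0.020901 = 0.9153 kPa

Δσ_z ≈ 0.915 kPa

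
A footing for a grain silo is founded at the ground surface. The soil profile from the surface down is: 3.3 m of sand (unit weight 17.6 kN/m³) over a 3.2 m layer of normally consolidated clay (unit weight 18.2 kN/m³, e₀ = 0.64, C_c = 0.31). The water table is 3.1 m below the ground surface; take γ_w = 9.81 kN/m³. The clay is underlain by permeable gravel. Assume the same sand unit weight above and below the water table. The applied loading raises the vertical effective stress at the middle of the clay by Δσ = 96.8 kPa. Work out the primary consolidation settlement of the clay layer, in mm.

Mid-depth of clay below the ground surface: z = 3.3 + 3.2/2 = 4.9 m.
Total vertical stress at mid-clay: σ_v = 17.6×3.3 + 18.2×1.6 = 87.2 kPa.
Pore pressure: u = 9.81×(4.9 − 3.1) = 17.658 kPa.
Initial effective stress: σ'_0 = σ_v − u = 87.2 − 17.658 = 69.542 kPa.
Final effective stress: σ'_f = σ'_0 + Δσ = 69.542 + 96.8 = 166.34 kPa.
Normally consolidated clay, so the full stress increment lies on the virgin compression line:
S_c = C_c·H/(1+e₀)·log₁₀(σ'_f/σ'_0) = 0.31×3.2/(1+0.64)×log₁₀(166.34/69.542)
    = 0.60488 × 0.37875 = 0.2291 m

S_c ≈ 229 mm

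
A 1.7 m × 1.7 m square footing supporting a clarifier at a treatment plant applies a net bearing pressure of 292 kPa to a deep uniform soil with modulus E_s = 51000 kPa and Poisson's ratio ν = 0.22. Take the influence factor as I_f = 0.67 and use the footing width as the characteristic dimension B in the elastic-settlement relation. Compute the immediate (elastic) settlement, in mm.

S_e ≈ 6.21 mm

Immediate (elastic) settlement: S_e = q·B·(1−ν²)/E_s · I_f.
S_e = 292 × 1.7 × (1 − 0.22²) / 51000 × 0.67
    = 292 × 1.7 × 0.9516 / 51000 × 0.67
    = 0.006206 m = 6.206 mm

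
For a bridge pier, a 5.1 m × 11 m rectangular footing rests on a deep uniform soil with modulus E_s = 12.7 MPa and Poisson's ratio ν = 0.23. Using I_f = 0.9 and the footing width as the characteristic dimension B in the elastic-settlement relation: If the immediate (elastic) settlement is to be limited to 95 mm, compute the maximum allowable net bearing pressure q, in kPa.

q ≈ 278 kPa

E_s = 12.7 MPa = 12700 kPa.
S_e = q·B·(1−ν²)/E_s · I_f  ⇒  q = S_e·E_s / (B·(1−ν²)·I_f).
q = 0.095 × 12700 / (5.1 × 0.9471 × 0.9) = 277.5 kPa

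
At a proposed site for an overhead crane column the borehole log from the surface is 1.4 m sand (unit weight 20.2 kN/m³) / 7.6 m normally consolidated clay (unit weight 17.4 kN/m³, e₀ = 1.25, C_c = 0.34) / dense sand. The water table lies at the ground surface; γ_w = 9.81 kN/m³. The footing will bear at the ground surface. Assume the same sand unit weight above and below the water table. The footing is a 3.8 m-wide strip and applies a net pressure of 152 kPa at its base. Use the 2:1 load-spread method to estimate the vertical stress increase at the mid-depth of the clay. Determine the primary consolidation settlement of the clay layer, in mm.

S_c ≈ 453 mm

Mid-depth of clay below the ground surface: z = 1.4 + 7.6/2 = 5.2 m.
Total vertical stress at mid-clay: σ_v = 20.2×1.4 + 17.4×3.8 = 94.4 kPa.
Pore pressure: u = 9.81×(5.2 − 0) = 51.012 kPa.
Initial effective stress: σ'_0 = σ_v − u = 94.4 − 51.012 = 43.388 kPa.
Stress increase at mid-clay by the 2:1 spreading method:
Δσ = qB/(B+z) = 152×3.8/(3.8+5.2) = 64.178 kPa
Final effective stress: σ'_f = σ'_0 + Δσ = 43.388 + 64.178 = 107.57 kPa.
Normally consolidated clay, so the full stress increment lies on the virgin compression line:
S_c = C_c·H/(1+e₀)·log₁₀(σ'_f/σ'_0) = 0.34×7.6/(1+1.25)×log₁₀(107.57/43.388)
    = 1.1484 × 0.39432 = 0.4528 m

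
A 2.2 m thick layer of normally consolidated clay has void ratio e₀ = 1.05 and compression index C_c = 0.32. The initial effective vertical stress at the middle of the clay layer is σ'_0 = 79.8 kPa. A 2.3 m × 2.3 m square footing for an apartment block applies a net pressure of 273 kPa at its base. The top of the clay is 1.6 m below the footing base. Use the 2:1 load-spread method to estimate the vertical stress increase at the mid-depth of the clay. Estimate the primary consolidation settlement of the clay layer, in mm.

S_c ≈ 81.2 mm

Mid-depth of clay below the footing base: z = 1.6 + 2.2/2 = 2.7 m.
Stress increase at mid-clay by the 2:1 spreading method:
Δσ = qBL/((B+z)(L+z)) = 273×2.3×2.3/((2.3+2.7)(2.3+2.7)) = 57.767 kPa
Final effective stress: σ'_f = σ'_0 + Δσ = 79.8 + 57.767 = 137.57 kPa.
Normally consolidated clay, so the full stress increment lies on the virgin compression line:
S_c = C_c·H/(1+e₀)·log₁₀(σ'_f/σ'_0) = 0.32×2.2/(1+1.05)×log₁₀(137.57/79.8)
    = 0.34341 × 0.23652 = 0.08122 m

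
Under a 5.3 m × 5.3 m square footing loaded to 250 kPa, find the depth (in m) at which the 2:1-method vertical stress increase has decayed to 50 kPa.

2:1 spreading — at depth z the loaded area has grown by z in each plan dimension:
qB²/(B+z)² = Δσ_z ⇒ z = B(√(q/Δσ_z) − 1) = 5.3×(√(250/50) − 1) = 6.551 m

z ≈ 6.55 m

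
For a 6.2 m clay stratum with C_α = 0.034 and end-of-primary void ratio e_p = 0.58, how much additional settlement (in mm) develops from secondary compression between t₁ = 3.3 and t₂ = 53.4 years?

S_s ≈ 161 mm

Secondary compression: S_s = C_α·H/(1+e_p)·log₁₀(t₂/t₁)
S_s = 0.034×6.2/(1+0.58)×log₁₀(53.4/3.3)
    = 0.1334 × 1.209 = 0.1613 m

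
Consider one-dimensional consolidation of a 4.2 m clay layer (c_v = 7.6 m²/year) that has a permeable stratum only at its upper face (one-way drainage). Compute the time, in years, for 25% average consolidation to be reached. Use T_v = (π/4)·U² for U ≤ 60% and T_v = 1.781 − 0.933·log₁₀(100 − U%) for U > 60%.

Drainage path length: H_d = H = 4.2 m (single drainage).
U ≤ 60%: T_v = (π/4)·U² = (π/4)×0.25² = 0.049087.
t = T_v·H_d²/c_v = 0.049087×4.2²/7.6 = 0.1139 years.

t ≈ 0.114 years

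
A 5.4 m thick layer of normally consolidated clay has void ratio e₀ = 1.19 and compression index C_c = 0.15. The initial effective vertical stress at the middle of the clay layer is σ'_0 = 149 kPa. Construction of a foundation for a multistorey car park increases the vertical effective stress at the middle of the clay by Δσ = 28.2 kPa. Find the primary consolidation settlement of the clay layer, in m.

S_c ≈ 0.0278 m

Final effective stress: σ'_f = σ'_0 + Δσ = 149 + 28.2 = 177.2 kPa.
Normally consolidated clay, so the full stress increment lies on the virgin compression line:
S_c = C_c·H/(1+e₀)·log₁₀(σ'_f/σ'_0) = 0.15×5.4/(1+1.19)×log₁₀(177.2/149)
    = 0.36986 × 0.075277 = 0.02784 m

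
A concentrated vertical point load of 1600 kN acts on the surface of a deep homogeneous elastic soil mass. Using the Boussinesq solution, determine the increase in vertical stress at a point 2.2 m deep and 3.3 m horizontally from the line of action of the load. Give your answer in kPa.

Boussinesq vertical stress below a point load on an elastic half-space:
Δσ_z = 3P/(2πz²) · [1 + (r/z)²]^(−5/2)
r/z = 3.3/2.2 = 1.5; [1+(r/z)²]^(−5/2) = 0.052516.
Δσ_z = 3×1600/(2π×2.2²) × 0.052516 = 157.84 × 0.052516 = 8.289 kPa

Δσ_z ≈ 8.29 kPa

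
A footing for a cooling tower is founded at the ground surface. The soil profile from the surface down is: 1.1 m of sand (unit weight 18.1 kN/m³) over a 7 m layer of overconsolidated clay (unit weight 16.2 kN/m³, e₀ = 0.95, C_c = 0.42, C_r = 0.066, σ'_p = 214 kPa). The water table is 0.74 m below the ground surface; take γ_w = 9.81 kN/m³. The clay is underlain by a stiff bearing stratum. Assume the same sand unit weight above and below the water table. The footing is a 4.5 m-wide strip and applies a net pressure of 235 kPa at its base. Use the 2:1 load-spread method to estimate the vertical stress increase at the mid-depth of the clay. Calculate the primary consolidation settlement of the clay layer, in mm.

S_c ≈ 143 mm

Mid-depth of clay below the ground surface: z = 1.1 + 7/2 = 4.6 m.
Total vertical stress at mid-clay: σ_v = 18.1×1.1 + 16.2×3.5 = 76.61 kPa.
Pore pressure: u = 9.81×(4.6 − 0.74) = 37.867 kPa.
Initial effective stress: σ'_0 = σ_v − u = 76.61 − 37.867 = 38.743 kPa.
Stress increase at mid-clay by the 2:1 spreading method:
Δσ = qB/(B+z) = 235×4.5/(4.5+4.6) = 116.21 kPa
Final effective stress: σ'_f = 38.743 + 116.21 = 154.95 kPa.
σ'_f = 154.95 ≤ σ'_p = 214 kPa, so the clay remains overconsolidated and only the recompression index applies:
S_c = C_r·H/(1+e₀)·log₁₀(σ'_f/σ'_0) = 0.066×7/1.95×log₁₀(154.95/38.743)
    = 0.23692 × 0.602 = 0.1426 m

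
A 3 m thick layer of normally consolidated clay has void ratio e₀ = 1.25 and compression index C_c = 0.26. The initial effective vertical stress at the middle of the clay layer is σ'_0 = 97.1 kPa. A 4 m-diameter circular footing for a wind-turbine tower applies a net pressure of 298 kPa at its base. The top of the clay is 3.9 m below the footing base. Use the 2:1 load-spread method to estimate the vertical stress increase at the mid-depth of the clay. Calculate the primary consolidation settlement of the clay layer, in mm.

Mid-depth of clay below the footing base: z = 3.9 + 3/2 = 5.4 m.
Stress increase at mid-clay by the 2:1 spreading method:
Δσ ≈ qD²/(D+z)² = 298×4²/(4+5.4)² = 53.961 kPa
Final effective stress: σ'_f = σ'_0 + Δσ = 97.1 + 53.961 = 151.06 kPa.
Normally consolidated clay, so the full stress increment lies on the virgin compression line:
S_c = C_c·H/(1+e₀)·log₁₀(σ'_f/σ'_0) = 0.26×3/(1+1.25)×log₁₀(151.06/97.1)
    = 0.34667 × 0.19193 = 0.06654 m

S_c ≈ 66.5 mm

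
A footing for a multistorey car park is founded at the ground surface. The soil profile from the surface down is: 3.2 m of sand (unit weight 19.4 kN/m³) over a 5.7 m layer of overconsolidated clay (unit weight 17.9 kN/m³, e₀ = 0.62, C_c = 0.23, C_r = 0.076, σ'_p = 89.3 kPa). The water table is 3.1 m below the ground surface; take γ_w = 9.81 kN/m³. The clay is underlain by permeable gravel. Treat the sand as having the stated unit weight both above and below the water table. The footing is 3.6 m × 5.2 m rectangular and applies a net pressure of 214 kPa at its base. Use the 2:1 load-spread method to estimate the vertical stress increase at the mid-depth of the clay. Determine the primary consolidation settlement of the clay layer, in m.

Mid-depth of clay below the ground surface: z = 3.2 + 5.7/2 = 6.05 m.
Total vertical stress at mid-clay: σ_v = 19.4×3.2 + 17.9×2.85 = 113.09 kPa.
Pore pressure: u = 9.81×(6.05 − 3.1) = 28.94 kPa.
Initial effective stress: σ'_0 = σ_v − u = 113.09 − 28.94 = 84.15 kPa.
Stress increase at mid-clay by the 2:1 spreading method:
Δσ = qBL/((B+z)(L+z)) = 214×3.6×5.2/((3.6+6.05)(5.2+6.05)) = 36.901 kPa
Final effective stress: σ'_f = 84.15 + 36.901 = 121.05 kPa.
σ'_f = 121.05 > σ'_p = 89.3 kPa, so the stress path crosses the preconsolidation pressure — recompression up to σ'_p, then virgin compression beyond:
S_c = H/(1+e₀)·[C_r·log₁₀(σ'_p/σ'_0) + C_c·log₁₀(σ'_f/σ'_p)]
    = 5.7/1.62 × [0.076×log₁₀(89.3/84.15) + 0.23×log₁₀(121.05/89.3)]
    = 3.5185 × [0.0019606 + 0.030386] = 0.1138 m

S_c ≈ 0.114 m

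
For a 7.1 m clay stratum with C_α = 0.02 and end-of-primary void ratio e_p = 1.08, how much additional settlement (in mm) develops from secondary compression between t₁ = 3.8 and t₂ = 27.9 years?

S_s ≈ 59.1 mm

Secondary compression: S_s = C_α·H/(1+e_p)·log₁₀(t₂/t₁)
S_s = 0.02×7.1/(1+1.08)×log₁₀(27.9/3.8)
    = 0.06827 × 0.8658 = 0.05911 m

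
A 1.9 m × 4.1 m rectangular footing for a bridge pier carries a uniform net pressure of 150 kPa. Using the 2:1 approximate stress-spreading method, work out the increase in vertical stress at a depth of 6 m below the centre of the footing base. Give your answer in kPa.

Δσ_z ≈ 14.6 kPa

By the 2:1 method the load spreads at 1 horizontal : 2 vertical, so at depth z the loaded area has grown by z in each plan dimension:
Δσ = qBL/((B+z)(L+z)) = 150×1.9×4.1/((1.9+6)(4.1+6)) = 14.645 kPa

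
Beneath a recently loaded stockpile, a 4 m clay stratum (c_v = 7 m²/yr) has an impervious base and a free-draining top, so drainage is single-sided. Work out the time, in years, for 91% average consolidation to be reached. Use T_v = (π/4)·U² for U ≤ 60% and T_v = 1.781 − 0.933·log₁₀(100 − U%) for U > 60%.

t ≈ 2.04 years

Drainage path length: H_d = H = 4 m (single drainage).
U > 60%: T_v = 1.781 − 0.933·log₁₀(100 − 91) = 0.89069.
t = T_v·H_d²/c_v = 0.89069×4²/7 = 2.036 years.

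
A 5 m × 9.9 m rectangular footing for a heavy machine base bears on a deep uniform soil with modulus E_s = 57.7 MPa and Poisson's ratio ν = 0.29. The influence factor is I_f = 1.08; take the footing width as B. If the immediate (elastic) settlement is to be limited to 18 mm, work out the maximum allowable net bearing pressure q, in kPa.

E_s = 57.7 MPa = 57700 kPa.
S_e = q·B·(1−ν²)/E_s · I_f  ⇒  q = S_e·E_s / (B·(1−ν²)·I_f).
q = 0.018 × 57700 / (5 × 0.9159 × 1.08) = 210 kPa

q ≈ 210 kPa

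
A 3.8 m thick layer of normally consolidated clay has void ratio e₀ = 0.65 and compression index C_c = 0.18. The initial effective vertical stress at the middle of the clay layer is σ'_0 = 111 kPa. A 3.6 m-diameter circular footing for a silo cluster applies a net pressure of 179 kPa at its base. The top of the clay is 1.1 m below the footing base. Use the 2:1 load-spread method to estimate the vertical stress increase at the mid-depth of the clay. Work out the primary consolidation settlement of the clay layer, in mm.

Mid-depth of clay below the footing base: z = 1.1 + 3.8/2 = 3 m.
Stress increase at mid-clay by the 2:1 spreading method:
Δσ ≈ qD²/(D+z)² = 179×3.6²/(3.6+3)² = 53.256 kPa
Final effective stress: σ'_f = σ'_0 + Δσ = 111 + 53.256 = 164.26 kPa.
Normally consolidated clay, so the full stress increment lies on the virgin compression line:
S_c = C_c·H/(1+e₀)·log₁₀(σ'_f/σ'_0) = 0.18×3.8/(1+0.65)×log₁₀(164.26/111)
    = 0.41455 × 0.17021 = 0.07056 m

S_c ≈ 70.6 mm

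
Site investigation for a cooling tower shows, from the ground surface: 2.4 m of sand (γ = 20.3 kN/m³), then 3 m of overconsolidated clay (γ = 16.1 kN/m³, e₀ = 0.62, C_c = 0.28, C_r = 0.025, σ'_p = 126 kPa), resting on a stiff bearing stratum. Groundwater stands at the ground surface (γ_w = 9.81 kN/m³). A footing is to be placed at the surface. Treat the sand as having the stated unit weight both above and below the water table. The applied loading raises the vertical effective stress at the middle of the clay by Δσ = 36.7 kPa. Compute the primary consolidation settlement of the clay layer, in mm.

Mid-depth of clay below the ground surface: z = 2.4 + 3/2 = 3.9 m.
Total vertical stress at mid-clay: σ_v = 20.3×2.4 + 16.1×1.5 = 72.87 kPa.
Pore pressure: u = 9.81×(3.9 − 0) = 38.259 kPa.
Initial effective stress: σ'_0 = σ_v − u = 72.87 − 38.259 = 34.611 kPa.
Final effective stress: σ'_f = 34.611 + 36.7 = 71.311 kPa.
σ'_f = 71.311 ≤ σ'_p = 126 kPa, so the clay remains overconsolidated and only the recompression index applies:
S_c = C_r·H/(1+e₀)·log₁₀(σ'_f/σ'_0) = 0.025×3/1.62×log₁₀(71.311/34.611)
    = 0.046298 × 0.31394 = 0.01453 m

S_c ≈ 14.5 mm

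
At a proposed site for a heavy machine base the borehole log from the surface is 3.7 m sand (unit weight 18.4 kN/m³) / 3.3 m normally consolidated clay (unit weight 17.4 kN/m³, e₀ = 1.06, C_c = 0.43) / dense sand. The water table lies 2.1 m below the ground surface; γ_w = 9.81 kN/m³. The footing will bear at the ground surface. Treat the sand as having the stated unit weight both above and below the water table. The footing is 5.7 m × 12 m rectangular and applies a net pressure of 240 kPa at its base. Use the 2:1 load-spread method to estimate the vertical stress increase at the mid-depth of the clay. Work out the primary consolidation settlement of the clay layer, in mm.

Mid-depth of clay below the ground surface: z = 3.7 + 3.3/2 = 5.35 m.
Total vertical stress at mid-clay: σ_v = 18.4×3.7 + 17.4×1.65 = 96.79 kPa.
Pore pressure: u = 9.81×(5.35 − 2.1) = 31.883 kPa.
Initial effective stress: σ'_0 = σ_v − u = 96.79 − 31.883 = 64.907 kPa.
Stress increase at mid-clay by the 2:1 spreading method:
Δσ = qBL/((B+z)(L+z)) = 240×5.7×12/((5.7+5.35)(12+5.35)) = 85.626 kPa
Final effective stress: σ'_f = σ'_0 + Δσ = 64.907 + 85.626 = 150.53 kPa.
Normally consolidated clay, so the full stress increment lies on the virgin compression line:
S_c = C_c·H/(1+e₀)·log₁₀(σ'_f/σ'_0) = 0.43×3.3/(1+1.06)×log₁₀(150.53/64.907)
    = 0.68883 × 0.36533 = 0.2517 m

S_c ≈ 252 mm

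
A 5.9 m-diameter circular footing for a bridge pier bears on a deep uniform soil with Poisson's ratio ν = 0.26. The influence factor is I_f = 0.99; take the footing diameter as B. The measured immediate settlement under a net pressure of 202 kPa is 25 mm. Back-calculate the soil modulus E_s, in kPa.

E_s ≈ 44000 kPa

S_e = q·B·(1−ν²)/E_s · I_f  ⇒  E_s = q·B·(1−ν²)·I_f / S_e.
E_s = 202 × 5.9 × 0.9324 × 0.99 / 0.025 = 44000 kPa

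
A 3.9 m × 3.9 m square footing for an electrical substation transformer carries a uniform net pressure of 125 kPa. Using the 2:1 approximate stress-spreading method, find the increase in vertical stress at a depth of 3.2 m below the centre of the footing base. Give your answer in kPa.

Δσ_z ≈ 37.7 kPa

By the 2:1 method the load spreads at 1 horizontal : 2 vertical, so at depth z the loaded area has grown by z in each plan dimension:
Δσ = qBL/((B+z)(L+z)) = 125×3.9×3.9/((3.9+3.2)(3.9+3.2)) = 37.716 kPa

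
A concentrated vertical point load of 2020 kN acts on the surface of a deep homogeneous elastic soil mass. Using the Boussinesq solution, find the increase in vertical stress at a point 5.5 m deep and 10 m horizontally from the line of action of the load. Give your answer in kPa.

Boussinesq vertical stress below a point load on an elastic half-space:
Δσ_z = 3P/(2πz²) · [1 + (r/z)²]^(−5/2)
r/z = 10/5.5 = 1.8182; [1+(r/z)²]^(−5/2) = 0.025994.
Δσ_z = 3×2020/(2π×5.5²) × 0.025994 = 31.884 × 0.025994 = 0.8288 kPa

Δσ_z ≈ 0.829 kPa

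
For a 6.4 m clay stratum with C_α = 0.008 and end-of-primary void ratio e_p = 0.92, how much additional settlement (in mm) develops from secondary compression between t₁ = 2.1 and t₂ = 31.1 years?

Secondary compression: S_s = C_α·H/(1+e_p)·log₁₀(t₂/t₁)
S_s = 0.008×6.4/(1+0.92)×log₁₀(31.1/2.1)
    = 0.02667 × 1.171 = 0.03121 m

S_s ≈ 31.2 mm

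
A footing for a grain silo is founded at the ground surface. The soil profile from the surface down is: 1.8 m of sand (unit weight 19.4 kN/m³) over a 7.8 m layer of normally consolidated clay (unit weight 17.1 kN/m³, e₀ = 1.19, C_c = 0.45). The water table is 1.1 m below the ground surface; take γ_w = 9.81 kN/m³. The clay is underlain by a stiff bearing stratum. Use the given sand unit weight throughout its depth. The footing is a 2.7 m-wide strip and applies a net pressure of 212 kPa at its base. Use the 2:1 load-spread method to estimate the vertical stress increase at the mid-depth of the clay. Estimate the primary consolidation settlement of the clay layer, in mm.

S_c ≈ 551 mm

Mid-depth of clay below the ground surface: z = 1.8 + 7.8/2 = 5.7 m.
Total vertical stress at mid-clay: σ_v = 19.4×1.8 + 17.1×3.9 = 101.61 kPa.
Pore pressure: u = 9.81×(5.7 − 1.1) = 45.126 kPa.
Initial effective stress: σ'_0 = σ_v − u = 101.61 − 45.126 = 56.484 kPa.
Stress increase at mid-clay by the 2:1 spreading method:
Δσ = qB/(B+z) = 212×2.7/(2.7+5.7) = 68.143 kPa
Final effective stress: σ'_f = σ'_0 + Δσ = 56.484 + 68.143 = 124.63 kPa.
Normally consolidated clay, so the full stress increment lies on the virgin compression line:
S_c = C_c·H/(1+e₀)·log₁₀(σ'_f/σ'_0) = 0.45×7.8/(1+1.19)×log₁₀(124.63/56.484)
    = 1.6027 × 0.3437 = 0.5508 m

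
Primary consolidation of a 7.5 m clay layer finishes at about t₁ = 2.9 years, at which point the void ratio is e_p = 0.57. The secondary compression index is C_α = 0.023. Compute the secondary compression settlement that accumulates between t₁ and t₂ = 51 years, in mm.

Secondary compression: S_s = C_α·H/(1+e_p)·log₁₀(t₂/t₁)
S_s = 0.023×7.5/(1+0.57)×log₁₀(51/2.9)
    = 0.1099 × 1.245 = 0.1368 m

S_s ≈ 137 mm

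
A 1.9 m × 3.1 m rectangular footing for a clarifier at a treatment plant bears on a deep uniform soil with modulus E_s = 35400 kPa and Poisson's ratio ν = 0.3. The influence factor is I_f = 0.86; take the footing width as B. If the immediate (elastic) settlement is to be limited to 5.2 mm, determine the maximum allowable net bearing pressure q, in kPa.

S_e = q·B·(1−ν²)/E_s · I_f  ⇒  q = S_e·E_s / (B·(1−ν²)·I_f).
q = 0.0052 × 35400 / (1.9 × 0.91 × 0.86) = 123.8 kPa

q ≈ 124 kPa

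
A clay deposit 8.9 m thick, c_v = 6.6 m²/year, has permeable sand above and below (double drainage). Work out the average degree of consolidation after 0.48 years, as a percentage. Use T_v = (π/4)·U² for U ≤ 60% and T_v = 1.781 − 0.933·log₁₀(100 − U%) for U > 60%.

U ≈ 45.1 %

Drainage path length: H_d = H/2 = 4.45 m (double drainage).
T_v = c_v·t/H_d² = 6.6×0.48/4.45² = 0.15998.
T_v = 0.15998 corresponds to the U ≤ 60% branch:
U = √(4T_v/π) = 0.4513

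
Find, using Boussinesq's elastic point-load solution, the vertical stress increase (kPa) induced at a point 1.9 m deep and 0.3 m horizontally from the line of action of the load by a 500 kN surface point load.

Boussinesq vertical stress below a point load on an elastic half-space:
Δσ_z = 3P/(2πz²) · [1 + (r/z)²]^(−5/2)
r/z = 0.3/1.9 = 0.15789; [1+(r/z)²]^(−5/2) = 0.94029.
Δσ_z = 3×500/(2π×1.9²) × 0.94029 = 66.131 × 0.94029 = 62.18 kPa

Δσ_z ≈ 62.2 kPa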